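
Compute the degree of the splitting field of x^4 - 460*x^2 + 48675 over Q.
[K:Q] = 4

f factors as (x^2 - 165)(x^2 - 295); the splitting field is K = Q(sqrt(165), sqrt(295)). Since 165, 295, and 48675 are all non-squares in Q, the three subfields Q(sqrt(165)), Q(sqrt(295)), Q(sqrt(48675)) are distinct degree-2 extensions, so [K:Q] = 4 (Klein four Galois group).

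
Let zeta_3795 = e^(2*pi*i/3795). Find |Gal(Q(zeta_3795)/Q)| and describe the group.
|Gal(Q(zeta_3795)/Q)| = phi(3795) = 1760; group ≅ (Z/3795Z)^* ≅ Z/2Z × Z/4Z × Z/10Z × Z/22Z

The n-th cyclotomic polynomial Φ_3795(x) is the minimal polynomial of zeta_3795 over Q and has degree phi(3795) = 1760. So Q(zeta_3795) is a degree-1760 Galois extension with Galois group (Z/3795Z)^*. By CRT, (Z/3795Z)^* ≅ (Z/3Z)^* × (Z/5Z)^* × (Z/11Z)^* × (Z/23Z)^*. Each prime-power unit group is (Z/3Z)^* ≅ Z/2Z; (Z/5Z)^* ≅ Z/4Z; (Z/11Z)^* ≅ Z/10Z; (Z/23Z)^* ≅ Z/22Z. Hence Gal(Q(zeta_3795)/Q) ≅ Z/2Z × Z/4Z × Z/10Z × Z/22Z.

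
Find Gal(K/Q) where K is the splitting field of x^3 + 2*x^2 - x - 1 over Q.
Gal(K/Q) = A_3 (cyclic of order 3)

Compute the discriminant of x^3 + (2)*x^2 + (-1)*x + (-1): Δ = 49. Since Δ is a perfect square (Δ = 7^2), the Galois group is contained in A_3. Irreducibility forces the group to be transitive on three roots, so Gal = A_3.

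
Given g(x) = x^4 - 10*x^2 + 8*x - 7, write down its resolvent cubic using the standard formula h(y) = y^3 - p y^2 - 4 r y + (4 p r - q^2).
h(y) = y^3 + 10*y^2 + 28*y + 216

Identify coefficients: p = -10, q = 8, r = -7.
Plug into h(y) = y^3 - p y^2 - 4 r y + (4 p r - q^2):
  h(y) = y^3 - (-10) y^2 - 4*(-7) y + (4*(-10)*(-7) - (8)^2)
       = y^3 + (10) y^2 + (28) y + (216).
Simplifying: h(y) = y^3 + 10*y^2 + 28*y + 216.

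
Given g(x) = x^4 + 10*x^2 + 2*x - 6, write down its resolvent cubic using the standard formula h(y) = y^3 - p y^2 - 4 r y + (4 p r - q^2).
h(y) = y^3 - 10*y^2 + 24*y - 244

Identify coefficients: p = 10, q = 2, r = -6.
Plug into h(y) = y^3 - p y^2 - 4 r y + (4 p r - q^2):
  h(y) = y^3 - (10) y^2 - 4*(-6) y + (4*(10)*(-6) - (2)^2)
       = y^3 + (-10) y^2 + (24) y + (-244).
Simplifying: h(y) = y^3 - 10*y^2 + 24*y - 244.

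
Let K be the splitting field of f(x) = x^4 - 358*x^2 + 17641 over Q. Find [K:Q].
[K:Q] = 4

f factors as (x^2 - 299)(x^2 - 59); the splitting field is K = Q(sqrt(299), sqrt(59)). Since 299, 59, and 17641 are all non-squares in Q, the three subfields Q(sqrt(299)), Q(sqrt(59)), Q(sqrt(17641)) are distinct degree-2 extensions, so [K:Q] = 4 (Klein four Galois group).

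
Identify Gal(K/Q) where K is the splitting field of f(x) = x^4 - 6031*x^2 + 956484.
Gal(K/Q) = Z/2Z (cyclic of order 2)

f factors as (x^2 - 163)(x^2 - 5868), so the splitting field is K = Q(sqrt(163), sqrt(5868)). The squarefree part of 163 is 163 and the squarefree part of 5868 is also 163, so sqrt(163) and sqrt(5868) are both rational multiples of sqrt(163). Hence Q(sqrt(163)) = Q(sqrt(5868)) = Q(sqrt(163)), and the splitting field collapses to a single degree-2 extension with Galois group Z/2Z.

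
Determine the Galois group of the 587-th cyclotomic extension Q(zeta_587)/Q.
|Gal(Q(zeta_587)/Q)| = phi(587) = 586; group ≅ (Z/587Z)^* ≅ Z/586Z

The n-th cyclotomic polynomial Φ_587(x) is the minimal polynomial of zeta_587 over Q and has degree phi(587) = 586. So Q(zeta_587) is a degree-586 Galois extension with Galois group (Z/587Z)^*. (Z/587Z)^* is cyclic since 587 is an odd prime power (or 4). Hence Gal(Q(zeta_587)/Q) ≅ Z/586Z.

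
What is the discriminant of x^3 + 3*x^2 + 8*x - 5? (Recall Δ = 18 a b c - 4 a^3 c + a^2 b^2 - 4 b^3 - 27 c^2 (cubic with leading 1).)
Δ = -3767

For x^3 + a x^2 + b x + c the discriminant is Δ = 18 a b c - 4 a^3 c + a^2 b^2 - 4 b^3 - 27 c^2.
Plug a = 3, b = 8, c = -5:
  18*(3)*(8)*(-5) - 4*(3)^3*(-5) + (3)^2*(8)^2 - 4*(8)^3 - 27*(-5)^2
  = -2160 + (540) + 576 + (-2048) + (-675)
  = -3767.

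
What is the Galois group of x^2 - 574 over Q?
Gal(K/Q) = Z/2Z (cyclic of order 2)

x^2 - 574 is irreducible over Q since 574 is not a rational square. The splitting field Q(sqrt(574)) has degree 2 over Q, and its unique nontrivial automorphism is sqrt(574) ↦ -sqrt(574). Hence Gal(Q(sqrt(574))/Q) = Z/2Z.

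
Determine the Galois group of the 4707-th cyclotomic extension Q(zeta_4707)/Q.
|Gal(Q(zeta_4707)/Q)| = phi(4707) = 3132; group ≅ (Z/4707Z)^* ≅ Z/6Z × Z/522Z

The n-th cyclotomic polynomial Φ_4707(x) is the minimal polynomial of zeta_4707 over Q and has degree phi(4707) = 3132. So Q(zeta_4707) is a degree-3132 Galois extension with Galois group (Z/4707Z)^*. By CRT, (Z/4707Z)^* ≅ (Z/9Z)^* × (Z/523Z)^*. Each prime-power unit group is (Z/9Z)^* ≅ Z/6Z; (Z/523Z)^* ≅ Z/522Z. Hence Gal(Q(zeta_4707)/Q) ≅ Z/6Z × Z/522Z.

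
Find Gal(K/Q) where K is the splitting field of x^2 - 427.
Gal(K/Q) = Z/2Z (cyclic of order 2)

x^2 - 427 is irreducible over Q since 427 is not a rational square. The splitting field Q(sqrt(427)) has degree 2 over Q, and its unique nontrivial automorphism is sqrt(427) ↦ -sqrt(427). Hence Gal(Q(sqrt(427))/Q) = Z/2Z.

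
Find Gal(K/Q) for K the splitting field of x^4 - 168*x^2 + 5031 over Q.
Gal(K/Q) = V_4 (Klein four-group, Z/2Z × Z/2Z)

f factors as (x^2 - 39)(x^2 - 129), so the splitting field is K = Q(sqrt(39), sqrt(129)). The elements 39, 129, 5031 are all non-squares in Q, so sqrt(39) and sqrt(129) generate independent quadratic extensions. Thus [K:Q] = 4 and Gal(K/Q) is generated by the two order-2 automorphisms sqrt(39) ↦ -sqrt(39) and sqrt(129) ↦ -sqrt(129), giving V_4.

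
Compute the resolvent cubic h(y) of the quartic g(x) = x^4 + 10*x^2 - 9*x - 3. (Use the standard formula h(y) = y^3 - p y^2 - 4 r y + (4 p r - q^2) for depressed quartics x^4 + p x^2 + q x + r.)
h(y) = y^3 - 10*y^2 + 12*y - 201

Identify coefficients: p = 10, q = -9, r = -3.
Plug into h(y) = y^3 - p y^2 - 4 r y + (4 p r - q^2):
  h(y) = y^3 - (10) y^2 - 4*(-3) y + (4*(10)*(-3) - (-9)^2)
       = y^3 + (-10) y^2 + (12) y + (-201).
Simplifying: h(y) = y^3 - 10*y^2 + 12*y - 201.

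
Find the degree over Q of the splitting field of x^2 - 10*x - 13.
[K:Q] = 2

The discriminant of x^2 + (-10)*x + (-13) is b^2 - 4c = 100 - (-52) = 152. Since 152 is not a perfect square in Q, the polynomial is irreducible over Q. Its two roots generate a degree-2 extension, so [K:Q] = 2.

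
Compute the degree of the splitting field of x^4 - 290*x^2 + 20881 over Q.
[K:Q] = 4

f factors as (x^2 - 157)(x^2 - 133); the splitting field is K = Q(sqrt(157), sqrt(133)). Since 157, 133, and 20881 are all non-squares in Q, the three subfields Q(sqrt(157)), Q(sqrt(133)), Q(sqrt(20881)) are distinct degree-2 extensions, so [K:Q] = 4 (Klein four Galois group).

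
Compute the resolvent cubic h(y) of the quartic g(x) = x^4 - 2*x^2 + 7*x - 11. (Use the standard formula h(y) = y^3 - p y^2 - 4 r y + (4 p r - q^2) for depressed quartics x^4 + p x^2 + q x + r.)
h(y) = y^3 + 2*y^2 + 44*y + 39

Identify coefficients: p = -2, q = 7, r = -11.
Plug into h(y) = y^3 - p y^2 - 4 r y + (4 p r - q^2):
  h(y) = y^3 - (-2) y^2 - 4*(-11) y + (4*(-2)*(-11) - (7)^2)
       = y^3 + (2) y^2 + (44) y + (39).
Simplifying: h(y) = y^3 + 2*y^2 + 44*y + 39.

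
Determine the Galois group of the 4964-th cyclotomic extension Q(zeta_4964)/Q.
|Gal(Q(zeta_4964)/Q)| = phi(4964) = 2304; group ≅ (Z/4964Z)^* ≅ Z/2Z × Z/16Z × Z/72Z

The n-th cyclotomic polynomial Φ_4964(x) is the minimal polynomial of zeta_4964 over Q and has degree phi(4964) = 2304. So Q(zeta_4964) is a degree-2304 Galois extension with Galois group (Z/4964Z)^*. By CRT, (Z/4964Z)^* ≅ (Z/4Z)^* × (Z/17Z)^* × (Z/73Z)^*. Each prime-power unit group is (Z/4Z)^* ≅ Z/2Z; (Z/17Z)^* ≅ Z/16Z; (Z/73Z)^* ≅ Z/72Z. Hence Gal(Q(zeta_4964)/Q) ≅ Z/2Z × Z/16Z × Z/72Z.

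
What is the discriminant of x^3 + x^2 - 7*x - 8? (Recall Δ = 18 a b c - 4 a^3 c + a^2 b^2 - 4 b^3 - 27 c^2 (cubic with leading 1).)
Δ = 733

For x^3 + a x^2 + b x + c the discriminant is Δ = 18 a b c - 4 a^3 c + a^2 b^2 - 4 b^3 - 27 c^2.
Plug a = 1, b = -7, c = -8:
  18*(1)*(-7)*(-8) - 4*(1)^3*(-8) + (1)^2*(-7)^2 - 4*(-7)^3 - 27*(-8)^2
  = 1008 + (32) + 49 + (1372) + (-1728)
  = 733.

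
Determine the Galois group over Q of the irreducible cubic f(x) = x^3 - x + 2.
Gal(K/Q) = S_3 (symmetric group of order 6)

Compute the discriminant of x^3 + (0)*x^2 + (-1)*x + (2): Δ = -104. Since Δ is not a rational square, the Galois group is not contained in A_3; it must be the full S_3 (irreducibility of the cubic rules out anything smaller).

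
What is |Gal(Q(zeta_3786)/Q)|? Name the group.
|Gal(Q(zeta_3786)/Q)| = phi(3786) = 1260; group ≅ (Z/3786Z)^* ≅ Z/2Z × Z/630Z

The n-th cyclotomic polynomial Φ_3786(x) is the minimal polynomial of zeta_3786 over Q and has degree phi(3786) = 1260. So Q(zeta_3786) is a degree-1260 Galois extension with Galois group (Z/3786Z)^*. By CRT, (Z/3786Z)^* ≅ (Z/2Z)^* × (Z/3Z)^* × (Z/631Z)^*. Each prime-power unit group is (Z/2Z)^* ≅ trivial group (order 1); (Z/3Z)^* ≅ Z/2Z; (Z/631Z)^* ≅ Z/630Z. Hence Gal(Q(zeta_3786)/Q) ≅ Z/2Z × Z/630Z.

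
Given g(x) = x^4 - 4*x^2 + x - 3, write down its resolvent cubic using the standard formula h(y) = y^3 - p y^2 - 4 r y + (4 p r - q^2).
h(y) = y^3 + 4*y^2 + 12*y + 47

Identify coefficients: p = -4, q = 1, r = -3.
Plug into h(y) = y^3 - p y^2 - 4 r y + (4 p r - q^2):
  h(y) = y^3 - (-4) y^2 - 4*(-3) y + (4*(-4)*(-3) - (1)^2)
       = y^3 + (4) y^2 + (12) y + (47).
Simplifying: h(y) = y^3 + 4*y^2 + 12*y + 47.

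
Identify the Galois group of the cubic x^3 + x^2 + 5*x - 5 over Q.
Gal(K/Q) = S_3 (symmetric group of order 6)

Compute the discriminant of x^3 + (1)*x^2 + (5)*x + (-5): Δ = -1580. Since Δ is not a rational square, the Galois group is not contained in A_3; it must be the full S_3 (irreducibility of the cubic rules out anything smaller).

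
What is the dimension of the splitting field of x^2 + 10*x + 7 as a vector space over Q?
[K:Q] = 2

The discriminant of x^2 + (10)*x + (7) is b^2 - 4c = 100 - (28) = 72. Since 72 is not a perfect square in Q, the polynomial is irreducible over Q. Its two roots generate a degree-2 extension, so [K:Q] = 2.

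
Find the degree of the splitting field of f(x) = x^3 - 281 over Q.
[K:Q] = 6

x^3 - 281 has one real root r = 281^(1/3) and two complex roots r*zeta_3, r*zeta_3^2 where zeta_3 = e^(2*pi*i/3). The splitting field is Q(r, zeta_3). [Q(r):Q] = 3 and [Q(zeta_3):Q] = 2 with gcd = 1, so [Q(r, zeta_3):Q] = 3 * 2 = 6.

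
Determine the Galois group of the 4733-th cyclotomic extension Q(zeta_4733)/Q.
|Gal(Q(zeta_4733)/Q)| = phi(4733) = 4732; group ≅ (Z/4733Z)^* ≅ Z/4732Z

The n-th cyclotomic polynomial Φ_4733(x) is the minimal polynomial of zeta_4733 over Q and has degree phi(4733) = 4732. So Q(zeta_4733) is a degree-4732 Galois extension with Galois group (Z/4733Z)^*. (Z/4733Z)^* is cyclic since 4733 is an odd prime power (or 4). Hence Gal(Q(zeta_4733)/Q) ≅ Z/4732Z.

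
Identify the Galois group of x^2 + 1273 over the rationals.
Gal(K/Q) = Z/2Z (cyclic of order 2)

x^2 + 1273 is irreducible over Q since -1273 is not a rational square. The splitting field Q(sqrt(-1273)) has degree 2 over Q, and its unique nontrivial automorphism is sqrt(-1273) ↦ -sqrt(-1273). Hence Gal(Q(sqrt(-1273))/Q) = Z/2Z.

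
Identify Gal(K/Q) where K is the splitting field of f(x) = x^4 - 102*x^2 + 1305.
Gal(K/Q) = V_4 (Klein four-group, Z/2Z × Z/2Z)

f factors as (x^2 - 15)(x^2 - 87), so the splitting field is K = Q(sqrt(15), sqrt(87)). The elements 15, 87, 1305 are all non-squares in Q, so sqrt(15) and sqrt(87) generate independent quadratic extensions. Thus [K:Q] = 4 and Gal(K/Q) is generated by the two order-2 automorphisms sqrt(15) ↦ -sqrt(15) and sqrt(87) ↦ -sqrt(87), giving V_4.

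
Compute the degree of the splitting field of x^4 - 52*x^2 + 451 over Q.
[K:Q] = 4

f factors as (x^2 - 11)(x^2 - 41); the splitting field is K = Q(sqrt(11), sqrt(41)). Since 11, 41, and 451 are all non-squares in Q, the three subfields Q(sqrt(11)), Q(sqrt(41)), Q(sqrt(451)) are distinct degree-2 extensions, so [K:Q] = 4 (Klein four Galois group).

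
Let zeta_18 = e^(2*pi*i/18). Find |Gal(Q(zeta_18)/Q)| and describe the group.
|Gal(Q(zeta_18)/Q)| = phi(18) = 6; group ≅ (Z/18Z)^* ≅ Z/6Z

The n-th cyclotomic polynomial Φ_18(x) is the minimal polynomial of zeta_18 over Q and has degree phi(18) = 6. So Q(zeta_18) is a degree-6 Galois extension with Galois group (Z/18Z)^*. By CRT, (Z/18Z)^* ≅ (Z/2Z)^* × (Z/9Z)^*. Each prime-power unit group is (Z/2Z)^* ≅ trivial group (order 1); (Z/9Z)^* ≅ Z/6Z. Hence Gal(Q(zeta_18)/Q) ≅ Z/6Z.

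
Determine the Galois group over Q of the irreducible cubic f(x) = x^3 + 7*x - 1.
Gal(K/Q) = S_3 (symmetric group of order 6)

Compute the discriminant of x^3 + (0)*x^2 + (7)*x + (-1): Δ = -1399. Since Δ is not a rational square, the Galois group is not contained in A_3; it must be the full S_3 (irreducibility of the cubic rules out anything smaller).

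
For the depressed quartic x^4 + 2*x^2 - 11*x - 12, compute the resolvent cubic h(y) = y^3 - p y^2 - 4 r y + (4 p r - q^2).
h(y) = y^3 - 2*y^2 + 48*y - 217

Identify coefficients: p = 2, q = -11, r = -12.
Plug into h(y) = y^3 - p y^2 - 4 r y + (4 p r - q^2):
  h(y) = y^3 - (2) y^2 - 4*(-12) y + (4*(2)*(-12) - (-11)^2)
       = y^3 + (-2) y^2 + (48) y + (-217).
Simplifying: h(y) = y^3 - 2*y^2 + 48*y - 217.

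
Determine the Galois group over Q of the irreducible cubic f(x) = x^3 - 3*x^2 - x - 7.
Gal(K/Q) = S_3 (symmetric group of order 6)

Compute the discriminant of x^3 + (-3)*x^2 + (-1)*x + (-7): Δ = -2444. Since Δ is not a rational square, the Galois group is not contained in A_3; it must be the full S_3 (irreducibility of the cubic rules out anything smaller).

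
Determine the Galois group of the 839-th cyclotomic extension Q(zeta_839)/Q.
|Gal(Q(zeta_839)/Q)| = phi(839) = 838; group ≅ (Z/839Z)^* ≅ Z/838Z

The n-th cyclotomic polynomial Φ_839(x) is the minimal polynomial of zeta_839 over Q and has degree phi(839) = 838. So Q(zeta_839) is a degree-838 Galois extension with Galois group (Z/839Z)^*. (Z/839Z)^* is cyclic since 839 is an odd prime power (or 4). Hence Gal(Q(zeta_839)/Q) ≅ Z/838Z.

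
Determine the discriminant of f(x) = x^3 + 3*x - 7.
Δ = -1431

For a depressed cubic x^3 + p x + q the discriminant is Δ = -4 p^3 - 27 q^2 = -4*(3)^3 - 27*(-7)^2 = -108 - 1323 = -1431.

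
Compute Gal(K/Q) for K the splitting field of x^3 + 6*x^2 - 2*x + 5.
Gal(K/Q) = S_3 (symmetric group of order 6)

Compute the discriminant of x^3 + (6)*x^2 + (-2)*x + (5): Δ = -5899. Since Δ is not a rational square, the Galois group is not contained in A_3; it must be the full S_3 (irreducibility of the cubic rules out anything smaller).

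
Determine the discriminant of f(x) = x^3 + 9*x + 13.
Δ = -7479

For a depressed cubic x^3 + p x + q the discriminant is Δ = -4 p^3 - 27 q^2 = -4*(9)^3 - 27*(13)^2 = -2916 - 4563 = -7479.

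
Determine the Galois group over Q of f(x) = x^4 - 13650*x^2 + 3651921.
Gal(K/Q) = Z/2Z (cyclic of order 2)

f factors as (x^2 - 273)(x^2 - 13377), so the splitting field is K = Q(sqrt(273), sqrt(13377)). The squarefree part of 273 is 273 and the squarefree part of 13377 is also 273, so sqrt(273) and sqrt(13377) are both rational multiples of sqrt(273). Hence Q(sqrt(273)) = Q(sqrt(13377)) = Q(sqrt(273)), and the splitting field collapses to a single degree-2 extension with Galois group Z/2Z.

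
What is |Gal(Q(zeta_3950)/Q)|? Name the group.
|Gal(Q(zeta_3950)/Q)| = phi(3950) = 1560; group ≅ (Z/3950Z)^* ≅ Z/20Z × Z/78Z

The n-th cyclotomic polynomial Φ_3950(x) is the minimal polynomial of zeta_3950 over Q and has degree phi(3950) = 1560. So Q(zeta_3950) is a degree-1560 Galois extension with Galois group (Z/3950Z)^*. By CRT, (Z/3950Z)^* ≅ (Z/2Z)^* × (Z/25Z)^* × (Z/79Z)^*. Each prime-power unit group is (Z/2Z)^* ≅ trivial group (order 1); (Z/25Z)^* ≅ Z/20Z; (Z/79Z)^* ≅ Z/78Z. Hence Gal(Q(zeta_3950)/Q) ≅ Z/20Z × Z/78Z.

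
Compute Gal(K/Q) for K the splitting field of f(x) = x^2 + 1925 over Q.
Gal(K/Q) = Z/2Z (cyclic of order 2)

x^2 + 1925 is irreducible over Q since -1925 is not a rational square. The splitting field Q(sqrt(-1925)) has degree 2 over Q, and its unique nontrivial automorphism is sqrt(-1925) ↦ -sqrt(-1925). Hence Gal(Q(sqrt(-1925))/Q) = Z/2Z.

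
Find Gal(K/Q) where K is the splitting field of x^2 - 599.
Gal(K/Q) = Z/2Z (cyclic of order 2)

x^2 - 599 is irreducible over Q since 599 is not a rational square. The splitting field Q(sqrt(599)) has degree 2 over Q, and its unique nontrivial automorphism is sqrt(599) ↦ -sqrt(599). Hence Gal(Q(sqrt(599))/Q) = Z/2Z.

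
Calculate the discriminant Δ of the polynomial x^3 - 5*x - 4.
Δ = 68

For a depressed cubic x^3 + p x + q the discriminant is Δ = -4 p^3 - 27 q^2 = -4*(-5)^3 - 27*(-4)^2 = 500 - 432 = 68.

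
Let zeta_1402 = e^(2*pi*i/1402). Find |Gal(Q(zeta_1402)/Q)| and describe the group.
|Gal(Q(zeta_1402)/Q)| = phi(1402) = 700; group ≅ (Z/1402Z)^* ≅ Z/700Z

The n-th cyclotomic polynomial Φ_1402(x) is the minimal polynomial of zeta_1402 over Q and has degree phi(1402) = 700. So Q(zeta_1402) is a degree-700 Galois extension with Galois group (Z/1402Z)^*. By CRT, (Z/1402Z)^* ≅ (Z/2Z)^* × (Z/701Z)^*. Each prime-power unit group is (Z/2Z)^* ≅ trivial group (order 1); (Z/701Z)^* ≅ Z/700Z. Hence Gal(Q(zeta_1402)/Q) ≅ Z/700Z.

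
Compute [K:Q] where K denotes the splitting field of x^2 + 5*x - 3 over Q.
[K:Q] = 2

The discriminant of x^2 + (5)*x + (-3) is b^2 - 4c = 25 - (-12) = 37. Since 37 is not a perfect square in Q, the polynomial is irreducible over Q. Its two roots generate a degree-2 extension, so [K:Q] = 2.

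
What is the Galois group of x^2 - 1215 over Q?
Gal(K/Q) = Z/2Z (cyclic of order 2)

x^2 - 1215 is irreducible over Q since 1215 is not a rational square. The splitting field Q(sqrt(1215)) has degree 2 over Q, and its unique nontrivial automorphism is sqrt(1215) ↦ -sqrt(1215). Hence Gal(Q(sqrt(1215))/Q) = Z/2Z.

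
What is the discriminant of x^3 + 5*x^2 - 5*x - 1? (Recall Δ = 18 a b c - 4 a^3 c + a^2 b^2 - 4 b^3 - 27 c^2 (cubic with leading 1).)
Δ = 2048

For x^3 + a x^2 + b x + c the discriminant is Δ = 18 a b c - 4 a^3 c + a^2 b^2 - 4 b^3 - 27 c^2.
Plug a = 5, b = -5, c = -1:
  18*(5)*(-5)*(-1) - 4*(5)^3*(-1) + (5)^2*(-5)^2 - 4*(-5)^3 - 27*(-1)^2
  = 450 + (500) + 625 + (500) + (-27)
  = 2048.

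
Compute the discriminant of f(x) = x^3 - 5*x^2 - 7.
Δ = -4823

For x^3 + a x^2 + b x + c the discriminant is Δ = 18 a b c - 4 a^3 c + a^2 b^2 - 4 b^3 - 27 c^2.
Plug a = -5, b = 0, c = -7:
  18*(-5)*(0)*(-7) - 4*(-5)^3*(-7) + (-5)^2*(0)^2 - 4*(0)^3 - 27*(-7)^2
  = 0 + (-3500) + 0 + (0) + (-1323)
  = -4823.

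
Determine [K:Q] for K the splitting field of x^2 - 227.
[K:Q] = 2

The polynomial x^2 - 227 is irreducible over Q since 227 is not a perfect square. Its splitting field is Q(sqrt(227)), which has degree 2 over Q.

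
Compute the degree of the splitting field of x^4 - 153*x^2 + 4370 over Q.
[K:Q] = 4

f factors as (x^2 - 38)(x^2 - 115); the splitting field is K = Q(sqrt(38), sqrt(115)). Since 38, 115, and 4370 are all non-squares in Q, the three subfields Q(sqrt(38)), Q(sqrt(115)), Q(sqrt(4370)) are distinct degree-2 extensions, so [K:Q] = 4 (Klein four Galois group).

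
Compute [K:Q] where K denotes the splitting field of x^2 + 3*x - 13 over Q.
[K:Q] = 2

The discriminant of x^2 + (3)*x + (-13) is b^2 - 4c = 9 - (-52) = 61. Since 61 is not a perfect square in Q, the polynomial is irreducible over Q. Its two roots generate a degree-2 extension, so [K:Q] = 2.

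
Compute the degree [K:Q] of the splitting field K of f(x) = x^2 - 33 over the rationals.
[K:Q] = 2

The polynomial x^2 - 33 is irreducible over Q since 33 is not a perfect square. Its splitting field is Q(sqrt(33)), which has degree 2 over Q.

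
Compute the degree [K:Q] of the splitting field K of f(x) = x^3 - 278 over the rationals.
[K:Q] = 6

x^3 - 278 has one real root r = 278^(1/3) and two complex roots r*zeta_3, r*zeta_3^2 where zeta_3 = e^(2*pi*i/3). The splitting field is Q(r, zeta_3). [Q(r):Q] = 3 and [Q(zeta_3):Q] = 2 with gcd = 1, so [Q(r, zeta_3):Q] = 3 * 2 = 6.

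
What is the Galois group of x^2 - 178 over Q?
Gal(K/Q) = Z/2Z (cyclic of order 2)

x^2 - 178 is irreducible over Q since 178 is not a rational square. The splitting field Q(sqrt(178)) has degree 2 over Q, and its unique nontrivial automorphism is sqrt(178) ↦ -sqrt(178). Hence Gal(Q(sqrt(178))/Q) = Z/2Z.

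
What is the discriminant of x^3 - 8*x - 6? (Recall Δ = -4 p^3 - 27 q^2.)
Δ = 1076

For a depressed cubic x^3 + p x + q the discriminant is Δ = -4 p^3 - 27 q^2 = -4*(-8)^3 - 27*(-6)^2 = 2048 - 972 = 1076.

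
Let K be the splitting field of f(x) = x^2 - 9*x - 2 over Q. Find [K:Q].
[K:Q] = 2

The discriminant of x^2 + (-9)*x + (-2) is b^2 - 4c = 81 - (-8) = 89. Since 89 is not a perfect square in Q, the polynomial is irreducible over Q. Its two roots generate a degree-2 extension, so [K:Q] = 2.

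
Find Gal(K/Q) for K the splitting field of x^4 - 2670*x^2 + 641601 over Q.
Gal(K/Q) = Z/2Z (cyclic of order 2)

f factors as (x^2 - 267)(x^2 - 2403), so the splitting field is K = Q(sqrt(267), sqrt(2403)). The squarefree part of 267 is 267 and the squarefree part of 2403 is also 267, so sqrt(267) and sqrt(2403) are both rational multiples of sqrt(267). Hence Q(sqrt(267)) = Q(sqrt(2403)) = Q(sqrt(267)), and the splitting field collapses to a single degree-2 extension with Galois group Z/2Z.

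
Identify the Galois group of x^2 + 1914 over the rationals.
Gal(K/Q) = Z/2Z (cyclic of order 2)

x^2 + 1914 is irreducible over Q since -1914 is not a rational square. The splitting field Q(sqrt(-1914)) has degree 2 over Q, and its unique nontrivial automorphism is sqrt(-1914) ↦ -sqrt(-1914). Hence Gal(Q(sqrt(-1914))/Q) = Z/2Z.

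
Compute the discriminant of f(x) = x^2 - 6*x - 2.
Δ = 44

For a quadratic a x^2 + b x + c the discriminant is Δ = b^2 - 4ac = (-6)^2 - 4*(1)*(-2) = 36 - (-8) = 44.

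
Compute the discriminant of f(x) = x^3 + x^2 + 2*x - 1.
Δ = -87

For x^3 + a x^2 + b x + c the discriminant is Δ = 18 a b c - 4 a^3 c + a^2 b^2 - 4 b^3 - 27 c^2.
Plug a = 1, b = 2, c = -1:
  18*(1)*(2)*(-1) - 4*(1)^3*(-1) + (1)^2*(2)^2 - 4*(2)^3 - 27*(-1)^2
  = -36 + (4) + 4 + (-32) + (-27)
  = -87.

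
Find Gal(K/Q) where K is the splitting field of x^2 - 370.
Gal(K/Q) = Z/2Z (cyclic of order 2)

x^2 - 370 is irreducible over Q since 370 is not a rational square. The splitting field Q(sqrt(370)) has degree 2 over Q, and its unique nontrivial automorphism is sqrt(370) ↦ -sqrt(370). Hence Gal(Q(sqrt(370))/Q) = Z/2Z.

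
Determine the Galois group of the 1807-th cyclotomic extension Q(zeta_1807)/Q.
|Gal(Q(zeta_1807)/Q)| = phi(1807) = 1656; group ≅ (Z/1807Z)^* ≅ Z/12Z × Z/138Z

The n-th cyclotomic polynomial Φ_1807(x) is the minimal polynomial of zeta_1807 over Q and has degree phi(1807) = 1656. So Q(zeta_1807) is a degree-1656 Galois extension with Galois group (Z/1807Z)^*. By CRT, (Z/1807Z)^* ≅ (Z/13Z)^* × (Z/139Z)^*. Each prime-power unit group is (Z/13Z)^* ≅ Z/12Z; (Z/139Z)^* ≅ Z/138Z. Hence Gal(Q(zeta_1807)/Q) ≅ Z/12Z × Z/138Z.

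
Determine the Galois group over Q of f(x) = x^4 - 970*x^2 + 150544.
Gal(K/Q) = Z/2Z (cyclic of order 2)

f factors as (x^2 - 776)(x^2 - 194), so the splitting field is K = Q(sqrt(776), sqrt(194)). The squarefree part of 776 is 194 and the squarefree part of 194 is also 194, so sqrt(776) and sqrt(194) are both rational multiples of sqrt(194). Hence Q(sqrt(776)) = Q(sqrt(194)) = Q(sqrt(194)), and the splitting field collapses to a single degree-2 extension with Galois group Z/2Z.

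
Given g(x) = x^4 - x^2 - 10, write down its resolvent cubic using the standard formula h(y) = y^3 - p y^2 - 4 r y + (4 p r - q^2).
h(y) = y^3 + y^2 + 40*y + 40

Identify coefficients: p = -1, q = 0, r = -10.
Plug into h(y) = y^3 - p y^2 - 4 r y + (4 p r - q^2):
  h(y) = y^3 - (-1) y^2 - 4*(-10) y + (4*(-1)*(-10) - (0)^2)
       = y^3 + (1) y^2 + (40) y + (40).
Simplifying: h(y) = y^3 + y^2 + 40*y + 40.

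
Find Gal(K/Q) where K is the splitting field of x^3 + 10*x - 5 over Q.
Gal(K/Q) = S_3 (symmetric group of order 6)

Compute the discriminant of x^3 + (0)*x^2 + (10)*x + (-5): Δ = -4675. Since Δ is not a rational square, the Galois group is not contained in A_3; it must be the full S_3 (irreducibility of the cubic rules out anything smaller).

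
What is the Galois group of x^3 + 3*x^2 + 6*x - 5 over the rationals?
Gal(K/Q) = S_3 (symmetric group of order 6)

Compute the discriminant of x^3 + (3)*x^2 + (6)*x + (-5): Δ = -2295. Since Δ is not a rational square, the Galois group is not contained in A_3; it must be the full S_3 (irreducibility of the cubic rules out anything smaller).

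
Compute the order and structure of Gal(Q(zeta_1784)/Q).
|Gal(Q(zeta_1784)/Q)| = phi(1784) = 888; group ≅ (Z/1784Z)^* ≅ Z/2Z × Z/2Z × Z/222Z

The n-th cyclotomic polynomial Φ_1784(x) is the minimal polynomial of zeta_1784 over Q and has degree phi(1784) = 888. So Q(zeta_1784) is a degree-888 Galois extension with Galois group (Z/1784Z)^*. By CRT, (Z/1784Z)^* ≅ (Z/8Z)^* × (Z/223Z)^*. Each prime-power unit group is (Z/8Z)^* ≅ Z/2Z × Z/2Z; (Z/223Z)^* ≅ Z/222Z. Hence Gal(Q(zeta_1784)/Q) ≅ Z/2Z × Z/2Z × Z/222Z.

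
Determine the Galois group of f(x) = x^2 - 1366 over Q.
Gal(K/Q) = Z/2Z (cyclic of order 2)

x^2 - 1366 is irreducible over Q since 1366 is not a rational square. The splitting field Q(sqrt(1366)) has degree 2 over Q, and its unique nontrivial automorphism is sqrt(1366) ↦ -sqrt(1366). Hence Gal(Q(sqrt(1366))/Q) = Z/2Z.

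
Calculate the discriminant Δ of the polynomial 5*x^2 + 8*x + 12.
Δ = -176

For a quadratic a x^2 + b x + c the discriminant is Δ = b^2 - 4ac = (8)^2 - 4*(5)*(12) = 64 - (240) = -176.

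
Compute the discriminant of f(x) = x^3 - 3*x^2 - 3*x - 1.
Δ = -108

For x^3 + a x^2 + b x + c the discriminant is Δ = 18 a b c - 4 a^3 c + a^2 b^2 - 4 b^3 - 27 c^2.
Plug a = -3, b = -3, c = -1:
  18*(-3)*(-3)*(-1) - 4*(-3)^3*(-1) + (-3)^2*(-3)^2 - 4*(-3)^3 - 27*(-1)^2
  = -162 + (-108) + 81 + (108) + (-27)
  = -108.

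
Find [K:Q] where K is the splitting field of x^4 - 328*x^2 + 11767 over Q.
[K:Q] = 4

f factors as (x^2 - 287)(x^2 - 41); the splitting field is K = Q(sqrt(287), sqrt(41)). Since 287, 41, and 11767 are all non-squares in Q, the three subfields Q(sqrt(287)), Q(sqrt(41)), Q(sqrt(11767)) are distinct degree-2 extensions, so [K:Q] = 4 (Klein four Galois group).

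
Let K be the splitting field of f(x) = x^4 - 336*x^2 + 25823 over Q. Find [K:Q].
[K:Q] = 4

f factors as (x^2 - 119)(x^2 - 217); the splitting field is K = Q(sqrt(119), sqrt(217)). Since 119, 217, and 25823 are all non-squares in Q, the three subfields Q(sqrt(119)), Q(sqrt(217)), Q(sqrt(25823)) are distinct degree-2 extensions, so [K:Q] = 4 (Klein four Galois group).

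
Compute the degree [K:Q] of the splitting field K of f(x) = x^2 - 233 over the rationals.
[K:Q] = 2

The polynomial x^2 - 233 is irreducible over Q since 233 is not a perfect square. Its splitting field is Q(sqrt(233)), which has degree 2 over Q.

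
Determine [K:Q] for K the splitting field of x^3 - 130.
[K:Q] = 6

x^3 - 130 has one real root r = 130^(1/3) and two complex roots r*zeta_3, r*zeta_3^2 where zeta_3 = e^(2*pi*i/3). The splitting field is Q(r, zeta_3). [Q(r):Q] = 3 and [Q(zeta_3):Q] = 2 with gcd = 1, so [Q(r, zeta_3):Q] = 3 * 2 = 6.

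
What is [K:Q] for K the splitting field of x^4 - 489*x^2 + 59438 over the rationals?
[K:Q] = 4

f factors as (x^2 - 226)(x^2 - 263); the splitting field is K = Q(sqrt(226), sqrt(263)). Since 226, 263, and 59438 are all non-squares in Q, the three subfields Q(sqrt(226)), Q(sqrt(263)), Q(sqrt(59438)) are distinct degree-2 extensions, so [K:Q] = 4 (Klein four Galois group).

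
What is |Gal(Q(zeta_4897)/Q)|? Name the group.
|Gal(Q(zeta_4897)/Q)| = phi(4897) = 4756; group ≅ (Z/4897Z)^* ≅ Z/58Z × Z/82Z

The n-th cyclotomic polynomial Φ_4897(x) is the minimal polynomial of zeta_4897 over Q and has degree phi(4897) = 4756. So Q(zeta_4897) is a degree-4756 Galois extension with Galois group (Z/4897Z)^*. By CRT, (Z/4897Z)^* ≅ (Z/59Z)^* × (Z/83Z)^*. Each prime-power unit group is (Z/59Z)^* ≅ Z/58Z; (Z/83Z)^* ≅ Z/82Z. Hence Gal(Q(zeta_4897)/Q) ≅ Z/58Z × Z/82Z.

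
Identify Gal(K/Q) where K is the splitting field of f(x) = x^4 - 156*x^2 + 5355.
Gal(K/Q) = V_4 (Klein four-group, Z/2Z × Z/2Z)

f factors as (x^2 - 105)(x^2 - 51), so the splitting field is K = Q(sqrt(105), sqrt(51)). The elements 105, 51, 5355 are all non-squares in Q, so sqrt(105) and sqrt(51) generate independent quadratic extensions. Thus [K:Q] = 4 and Gal(K/Q) is generated by the two order-2 automorphisms sqrt(105) ↦ -sqrt(105) and sqrt(51) ↦ -sqrt(51), giving V_4.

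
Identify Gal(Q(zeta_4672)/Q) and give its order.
|Gal(Q(zeta_4672)/Q)| = phi(4672) = 2304; group ≅ (Z/4672Z)^* ≅ Z/2Z × Z/16Z × Z/72Z

The n-th cyclotomic polynomial Φ_4672(x) is the minimal polynomial of zeta_4672 over Q and has degree phi(4672) = 2304. So Q(zeta_4672) is a degree-2304 Galois extension with Galois group (Z/4672Z)^*. By CRT, (Z/4672Z)^* ≅ (Z/64Z)^* × (Z/73Z)^*. Each prime-power unit group is (Z/64Z)^* ≅ Z/2Z × Z/16Z; (Z/73Z)^* ≅ Z/72Z. Hence Gal(Q(zeta_4672)/Q) ≅ Z/2Z × Z/16Z × Z/72Z.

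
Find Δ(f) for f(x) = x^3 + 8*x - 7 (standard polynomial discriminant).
Δ = -3371

For a depressed cubic x^3 + p x + q the discriminant is Δ = -4 p^3 - 27 q^2 = -4*(8)^3 - 27*(-7)^2 = -2048 - 1323 = -3371.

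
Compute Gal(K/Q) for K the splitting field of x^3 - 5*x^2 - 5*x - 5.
Gal(K/Q) = S_3 (symmetric group of order 6)

Compute the discriminant of x^3 + (-5)*x^2 + (-5)*x + (-5): Δ = -4300. Since Δ is not a rational square, the Galois group is not contained in A_3; it must be the full S_3 (irreducibility of the cubic rules out anything smaller).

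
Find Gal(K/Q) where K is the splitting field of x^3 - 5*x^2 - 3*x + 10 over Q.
Gal(K/Q) = S_3 (symmetric group of order 6)

Compute the discriminant of x^3 + (-5)*x^2 + (-3)*x + (10): Δ = 5333. Since Δ is not a rational square, the Galois group is not contained in A_3; it must be the full S_3 (irreducibility of the cubic rules out anything smaller).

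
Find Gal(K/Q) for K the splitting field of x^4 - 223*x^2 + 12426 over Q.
Gal(K/Q) = V_4 (Klein four-group, Z/2Z × Z/2Z)

f factors as (x^2 - 114)(x^2 - 109), so the splitting field is K = Q(sqrt(114), sqrt(109)). The elements 114, 109, 12426 are all non-squares in Q, so sqrt(114) and sqrt(109) generate independent quadratic extensions. Thus [K:Q] = 4 and Gal(K/Q) is generated by the two order-2 automorphisms sqrt(114) ↦ -sqrt(114) and sqrt(109) ↦ -sqrt(109), giving V_4.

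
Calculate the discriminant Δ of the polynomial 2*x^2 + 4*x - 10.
Δ = 96

For a quadratic a x^2 + b x + c the discriminant is Δ = b^2 - 4ac = (4)^2 - 4*(2)*(-10) = 16 - (-80) = 96.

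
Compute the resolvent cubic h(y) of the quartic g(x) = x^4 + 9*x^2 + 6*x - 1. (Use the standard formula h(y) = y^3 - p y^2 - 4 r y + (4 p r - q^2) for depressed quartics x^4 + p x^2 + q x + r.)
h(y) = y^3 - 9*y^2 + 4*y - 72

Identify coefficients: p = 9, q = 6, r = -1.
Plug into h(y) = y^3 - p y^2 - 4 r y + (4 p r - q^2):
  h(y) = y^3 - (9) y^2 - 4*(-1) y + (4*(9)*(-1) - (6)^2)
       = y^3 + (-9) y^2 + (4) y + (-72).
Simplifying: h(y) = y^3 - 9*y^2 + 4*y - 72.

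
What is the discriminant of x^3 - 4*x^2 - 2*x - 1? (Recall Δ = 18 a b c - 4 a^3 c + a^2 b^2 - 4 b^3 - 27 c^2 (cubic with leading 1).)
Δ = -331

For x^3 + a x^2 + b x + c the discriminant is Δ = 18 a b c - 4 a^3 c + a^2 b^2 - 4 b^3 - 27 c^2.
Plug a = -4, b = -2, c = -1:
  18*(-4)*(-2)*(-1) - 4*(-4)^3*(-1) + (-4)^2*(-2)^2 - 4*(-2)^3 - 27*(-1)^2
  = -144 + (-256) + 64 + (32) + (-27)
  = -331.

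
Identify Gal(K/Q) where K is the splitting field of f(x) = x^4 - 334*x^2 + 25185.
Gal(K/Q) = V_4 (Klein four-group, Z/2Z × Z/2Z)

f factors as (x^2 - 219)(x^2 - 115), so the splitting field is K = Q(sqrt(219), sqrt(115)). The elements 219, 115, 25185 are all non-squares in Q, so sqrt(219) and sqrt(115) generate independent quadratic extensions. Thus [K:Q] = 4 and Gal(K/Q) is generated by the two order-2 automorphisms sqrt(219) ↦ -sqrt(219) and sqrt(115) ↦ -sqrt(115), giving V_4.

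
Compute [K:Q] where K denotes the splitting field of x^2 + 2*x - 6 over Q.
[K:Q] = 2

The discriminant of x^2 + (2)*x + (-6) is b^2 - 4c = 4 - (-24) = 28. Since 28 is not a perfect square in Q, the polynomial is irreducible over Q. Its two roots generate a degree-2 extension, so [K:Q] = 2.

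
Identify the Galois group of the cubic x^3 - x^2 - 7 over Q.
Gal(K/Q) = S_3 (symmetric group of order 6)

Compute the discriminant of x^3 + (-1)*x^2 + (0)*x + (-7): Δ = -1351. Since Δ is not a rational square, the Galois group is not contained in A_3; it must be the full S_3 (irreducibility of the cubic rules out anything smaller).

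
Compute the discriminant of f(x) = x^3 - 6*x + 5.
Δ = 189

For a depressed cubic x^3 + p x + q the discriminant is Δ = -4 p^3 - 27 q^2 = -4*(-6)^3 - 27*(5)^2 = 864 - 675 = 189.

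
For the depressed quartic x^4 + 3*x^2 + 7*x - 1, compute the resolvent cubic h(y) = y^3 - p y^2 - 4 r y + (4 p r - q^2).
h(y) = y^3 - 3*y^2 + 4*y - 61

Identify coefficients: p = 3, q = 7, r = -1.
Plug into h(y) = y^3 - p y^2 - 4 r y + (4 p r - q^2):
  h(y) = y^3 - (3) y^2 - 4*(-1) y + (4*(3)*(-1) - (7)^2)
       = y^3 + (-3) y^2 + (4) y + (-61).
Simplifying: h(y) = y^3 - 3*y^2 + 4*y - 61.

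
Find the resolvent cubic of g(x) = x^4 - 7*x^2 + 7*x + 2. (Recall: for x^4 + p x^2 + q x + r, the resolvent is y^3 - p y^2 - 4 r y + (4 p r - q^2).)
h(y) = y^3 + 7*y^2 - 8*y - 105

Identify coefficients: p = -7, q = 7, r = 2.
Plug into h(y) = y^3 - p y^2 - 4 r y + (4 p r - q^2):
  h(y) = y^3 - (-7) y^2 - 4*(2) y + (4*(-7)*(2) - (7)^2)
       = y^3 + (7) y^2 + (-8) y + (-105).
Simplifying: h(y) = y^3 + 7*y^2 - 8*y - 105.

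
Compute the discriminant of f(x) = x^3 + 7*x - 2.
Δ = -1480

For a depressed cubic x^3 + p x + q the discriminant is Δ = -4 p^3 - 27 q^2 = -4*(7)^3 - 27*(-2)^2 = -1372 - 108 = -1480.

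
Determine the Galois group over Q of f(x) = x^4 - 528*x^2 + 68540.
Gal(K/Q) = V_4 (Klein four-group, Z/2Z × Z/2Z)

f factors as (x^2 - 230)(x^2 - 298), so the splitting field is K = Q(sqrt(230), sqrt(298)). The elements 230, 298, 68540 are all non-squares in Q, so sqrt(230) and sqrt(298) generate independent quadratic extensions. Thus [K:Q] = 4 and Gal(K/Q) is generated by the two order-2 automorphisms sqrt(230) ↦ -sqrt(230) and sqrt(298) ↦ -sqrt(298), giving V_4.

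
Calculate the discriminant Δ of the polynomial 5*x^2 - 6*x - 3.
Δ = 96

For a quadratic a x^2 + b x + c the discriminant is Δ = b^2 - 4ac = (-6)^2 - 4*(5)*(-3) = 36 - (-60) = 96.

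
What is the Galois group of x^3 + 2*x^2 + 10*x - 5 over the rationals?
Gal(K/Q) = S_3 (symmetric group of order 6)

Compute the discriminant of x^3 + (2)*x^2 + (10)*x + (-5): Δ = -5915. Since Δ is not a rational square, the Galois group is not contained in A_3; it must be the full S_3 (irreducibility of the cubic rules out anything smaller).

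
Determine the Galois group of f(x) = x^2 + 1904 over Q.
Gal(K/Q) = Z/2Z (cyclic of order 2)

x^2 + 1904 is irreducible over Q since -1904 is not a rational square. The splitting field Q(sqrt(-1904)) has degree 2 over Q, and its unique nontrivial automorphism is sqrt(-1904) ↦ -sqrt(-1904). Hence Gal(Q(sqrt(-1904))/Q) = Z/2Z.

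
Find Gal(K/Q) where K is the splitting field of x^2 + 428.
Gal(K/Q) = Z/2Z (cyclic of order 2)

x^2 + 428 is irreducible over Q since -428 is not a rational square. The splitting field Q(sqrt(-428)) has degree 2 over Q, and its unique nontrivial automorphism is sqrt(-428) ↦ -sqrt(-428). Hence Gal(Q(sqrt(-428))/Q) = Z/2Z.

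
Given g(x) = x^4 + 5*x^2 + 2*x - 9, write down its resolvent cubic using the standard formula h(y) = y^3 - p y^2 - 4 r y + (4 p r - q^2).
h(y) = y^3 - 5*y^2 + 36*y - 184

Identify coefficients: p = 5, q = 2, r = -9.
Plug into h(y) = y^3 - p y^2 - 4 r y + (4 p r - q^2):
  h(y) = y^3 - (5) y^2 - 4*(-9) y + (4*(5)*(-9) - (2)^2)
       = y^3 + (-5) y^2 + (36) y + (-184).
Simplifying: h(y) = y^3 - 5*y^2 + 36*y - 184.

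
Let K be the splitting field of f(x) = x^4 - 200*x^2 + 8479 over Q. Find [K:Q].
[K:Q] = 4

f factors as (x^2 - 61)(x^2 - 139); the splitting field is K = Q(sqrt(61), sqrt(139)). Since 61, 139, and 8479 are all non-squares in Q, the three subfields Q(sqrt(61)), Q(sqrt(139)), Q(sqrt(8479)) are distinct degree-2 extensions, so [K:Q] = 4 (Klein four Galois group).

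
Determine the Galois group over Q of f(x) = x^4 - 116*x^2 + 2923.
Gal(K/Q) = V_4 (Klein four-group, Z/2Z × Z/2Z)

f factors as (x^2 - 37)(x^2 - 79), so the splitting field is K = Q(sqrt(37), sqrt(79)). The elements 37, 79, 2923 are all non-squares in Q, so sqrt(37) and sqrt(79) generate independent quadratic extensions. Thus [K:Q] = 4 and Gal(K/Q) is generated by the two order-2 automorphisms sqrt(37) ↦ -sqrt(37) and sqrt(79) ↦ -sqrt(79), giving V_4.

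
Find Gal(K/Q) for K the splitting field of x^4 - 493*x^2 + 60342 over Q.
Gal(K/Q) = V_4 (Klein four-group, Z/2Z × Z/2Z)

f factors as (x^2 - 226)(x^2 - 267), so the splitting field is K = Q(sqrt(226), sqrt(267)). The elements 226, 267, 60342 are all non-squares in Q, so sqrt(226) and sqrt(267) generate independent quadratic extensions. Thus [K:Q] = 4 and Gal(K/Q) is generated by the two order-2 automorphisms sqrt(226) ↦ -sqrt(226) and sqrt(267) ↦ -sqrt(267), giving V_4.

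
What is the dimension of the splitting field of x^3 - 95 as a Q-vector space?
[K:Q] = 6

x^3 - 95 has one real root r = 95^(1/3) and two complex roots r*zeta_3, r*zeta_3^2 where zeta_3 = e^(2*pi*i/3). The splitting field is Q(r, zeta_3). [Q(r):Q] = 3 and [Q(zeta_3):Q] = 2 with gcd = 1, so [Q(r, zeta_3):Q] = 3 * 2 = 6.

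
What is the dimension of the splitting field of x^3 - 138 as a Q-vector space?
[K:Q] = 6

x^3 - 138 has one real root r = 138^(1/3) and two complex roots r*zeta_3, r*zeta_3^2 where zeta_3 = e^(2*pi*i/3). The splitting field is Q(r, zeta_3). [Q(r):Q] = 3 and [Q(zeta_3):Q] = 2 with gcd = 1, so [Q(r, zeta_3):Q] = 3 * 2 = 6.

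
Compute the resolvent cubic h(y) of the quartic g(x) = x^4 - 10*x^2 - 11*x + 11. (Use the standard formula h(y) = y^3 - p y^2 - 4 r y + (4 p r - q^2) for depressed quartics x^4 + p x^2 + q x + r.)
h(y) = y^3 + 10*y^2 - 44*y - 561

Identify coefficients: p = -10, q = -11, r = 11.
Plug into h(y) = y^3 - p y^2 - 4 r y + (4 p r - q^2):
  h(y) = y^3 - (-10) y^2 - 4*(11) y + (4*(-10)*(11) - (-11)^2)
       = y^3 + (10) y^2 + (-44) y + (-561).
Simplifying: h(y) = y^3 + 10*y^2 - 44*y - 561.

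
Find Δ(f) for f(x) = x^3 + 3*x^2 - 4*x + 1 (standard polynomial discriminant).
Δ = 49

For x^3 + a x^2 + b x + c the discriminant is Δ = 18 a b c - 4 a^3 c + a^2 b^2 - 4 b^3 - 27 c^2.
Plug a = 3, b = -4, c = 1:
  18*(3)*(-4)*(1) - 4*(3)^3*(1) + (3)^2*(-4)^2 - 4*(-4)^3 - 27*(1)^2
  = -216 + (-108) + 144 + (256) + (-27)
  = 49.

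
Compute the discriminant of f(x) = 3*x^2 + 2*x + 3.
Δ = -32

For a quadratic a x^2 + b x + c the discriminant is Δ = b^2 - 4ac = (2)^2 - 4*(3)*(3) = 4 - (36) = -32.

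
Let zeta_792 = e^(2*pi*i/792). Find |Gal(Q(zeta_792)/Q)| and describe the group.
|Gal(Q(zeta_792)/Q)| = phi(792) = 240; group ≅ (Z/792Z)^* ≅ Z/2Z × Z/2Z × Z/6Z × Z/10Z

The n-th cyclotomic polynomial Φ_792(x) is the minimal polynomial of zeta_792 over Q and has degree phi(792) = 240. So Q(zeta_792) is a degree-240 Galois extension with Galois group (Z/792Z)^*. By CRT, (Z/792Z)^* ≅ (Z/8Z)^* × (Z/9Z)^* × (Z/11Z)^*. Each prime-power unit group is (Z/8Z)^* ≅ Z/2Z × Z/2Z; (Z/9Z)^* ≅ Z/6Z; (Z/11Z)^* ≅ Z/10Z. Hence Gal(Q(zeta_792)/Q) ≅ Z/2Z × Z/2Z × Z/6Z × Z/10Z.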